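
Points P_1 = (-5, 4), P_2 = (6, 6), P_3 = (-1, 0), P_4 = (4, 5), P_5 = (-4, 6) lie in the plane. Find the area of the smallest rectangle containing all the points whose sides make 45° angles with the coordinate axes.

65

In coordinates u = x + y, v = x − y the rectangle is axis-aligned; the map (x,y)→(u,v) scales areas by 2.
u-values: -1, 12, -1, 9, 2; range = 12 − (-1) = 13.
v-values: -9, 0, -1, -1, -10; range = 0 − (-10) = 10.
Area = (13 × 10) / 2 = 65.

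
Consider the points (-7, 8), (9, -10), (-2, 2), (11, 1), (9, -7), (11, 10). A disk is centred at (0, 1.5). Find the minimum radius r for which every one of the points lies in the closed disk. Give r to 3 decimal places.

14.603

The required radius is the distance from (0, 1.5) to the farthest point.
Squared distances: 91.25, 213.25, 4.25, 121.25, 153.25, 193.25.
Maximum is 213.25, attained at (9, -10).
r = √(213.25) ≈ 14.603.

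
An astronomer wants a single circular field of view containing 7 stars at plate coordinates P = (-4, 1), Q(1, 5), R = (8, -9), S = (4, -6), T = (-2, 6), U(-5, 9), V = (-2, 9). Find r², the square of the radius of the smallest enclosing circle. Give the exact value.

The minimum enclosing circle of a finite set is fixed by two of the points (as a diameter) or three (as a circumcircle).
The farthest pair is R–U with squared distance 493. The circle on this segment as diameter has centre (1.5, 0) and r² = 493/4 = 123.25.
Check P: distance² to centre = 31.25 ≤ 123.25, so it lies inside.
All remaining points lie in this disk, and no smaller disk contains both endpoints, so this is the minimum enclosing circle.

123.25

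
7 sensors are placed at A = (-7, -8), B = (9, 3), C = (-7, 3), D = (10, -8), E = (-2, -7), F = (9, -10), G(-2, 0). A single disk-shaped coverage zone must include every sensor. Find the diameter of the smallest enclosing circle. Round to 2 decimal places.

A smallest enclosing disk is always determined by at most three of the input points on its boundary.
The farthest pair is C–F with squared distance 425. The circle on this segment as diameter has centre (1, -3.5) and r² = 425/4 = 106.25.
Check A: distance² to centre = 84.25 ≤ 106.25, so it lies inside.
All remaining points lie in this disk, and no smaller disk contains both endpoints, so this is the minimum enclosing circle.
Diameter = 2r = 2√(106.25) ≈ 20.62.

20.62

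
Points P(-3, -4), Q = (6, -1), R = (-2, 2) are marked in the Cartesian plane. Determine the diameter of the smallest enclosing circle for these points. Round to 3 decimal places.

Side lengths²: PQ² = 90, PR² = 37, QR² = 73.
Since PQ² = 90 < 73 + 37 = 110, the triangle is acute, so the smallest enclosing circle is the circumcircle.
Circumcentre = (41/34, -55/34), r² = 13505/578.
Diameter = 2r = 2√(13505/578) ≈ 9.667.

9.667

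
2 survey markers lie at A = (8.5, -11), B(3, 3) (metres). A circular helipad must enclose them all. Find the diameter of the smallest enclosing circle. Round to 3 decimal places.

The smallest circle enclosing two points has them as diameter endpoints.
Centre = midpoint = (5.75, -4); r² = |AB|²/4 = 226.25/4 = 56.5625.
Diameter = 2r = 2√(56.5625) ≈ 15.042.

15.042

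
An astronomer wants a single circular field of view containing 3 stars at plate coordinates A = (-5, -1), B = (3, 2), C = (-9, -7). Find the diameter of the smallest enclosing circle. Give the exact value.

15

Side lengths²: AB² = 73, AC² = 52, BC² = 225.
Since BC² = 225 ≥ 73 + 52 = 125, the angle opposite BC is not acute, so the smallest enclosing circle has BC as diameter.
Centre = midpoint of BC = (-3, -2.5), r² = 225/4 = 56.25.
Diameter = 2r = 2√(56.25) = 15.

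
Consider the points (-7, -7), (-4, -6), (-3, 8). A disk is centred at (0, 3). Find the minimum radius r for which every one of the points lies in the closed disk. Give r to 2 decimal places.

The required radius is the distance from (0, 3) to the farthest point.
Squared distances: 149, 97, 34.
Maximum is 149, attained at (-7, -7).
r = √149 ≈ 12.21.

12.21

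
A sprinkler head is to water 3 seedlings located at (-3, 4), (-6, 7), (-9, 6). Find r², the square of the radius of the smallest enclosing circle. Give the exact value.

10

Call the three points A, B, C in the order given.
Side lengths²: AB² = 18, AC² = 40, BC² = 10.
Since AC² = 40 ≥ 18 + 10 = 28, the angle opposite AC is not acute, so the smallest enclosing circle has AC as diameter.
Centre = midpoint of AC = (-6, 5), r² = 40/4 = 10.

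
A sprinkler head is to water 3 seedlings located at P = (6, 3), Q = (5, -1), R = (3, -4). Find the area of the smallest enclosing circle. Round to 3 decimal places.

45.553

Side lengths²: PQ² = 17, PR² = 58, QR² = 13.
Since PR² = 58 ≥ 17 + 13 = 30, the angle opposite PR is not acute, so the smallest enclosing circle has PR as diameter.
Centre = midpoint of PR = (4.5, -0.5), r² = 58/4 = 14.5.
Area = π·r² = π·14.5 ≈ 45.553.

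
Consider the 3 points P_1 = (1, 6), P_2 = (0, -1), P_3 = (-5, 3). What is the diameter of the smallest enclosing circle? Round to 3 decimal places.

7.788

Side lengths²: P_1P_2² = 50, P_1P_3² = 45, P_2P_3² = 41.
Since P_1P_2² = 50 < 45 + 41 = 86, the triangle is acute, so the smallest enclosing circle is the circumcircle.
Circumcentre = (-29/26, 71/26), r² = 5125/338.
Diameter = 2r = 2√(5125/338) ≈ 7.788.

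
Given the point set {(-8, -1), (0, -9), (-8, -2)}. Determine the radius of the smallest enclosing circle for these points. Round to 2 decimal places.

Call the three points A, B, C in the order given.
Side lengths²: AB² = 128, AC² = 1, BC² = 113.
Since AB² = 128 ≥ 113 + 1 = 114, the angle opposite AB is not acute, so the smallest enclosing circle has AB as diameter.
Centre = midpoint of AB = (-4, -5), r² = 128/4 = 32.
r = √32 ≈ 5.66.

5.66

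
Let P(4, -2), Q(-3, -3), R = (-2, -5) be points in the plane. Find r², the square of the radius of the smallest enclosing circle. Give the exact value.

12.5

Side lengths²: PQ² = 50, PR² = 45, QR² = 5.
Since PQ² = 50 ≥ 45 + 5 = 50, the angle opposite PQ is not acute, so the smallest enclosing circle has PQ as diameter.
Centre = midpoint of PQ = (0.5, -2.5), r² = 50/4 = 12.5.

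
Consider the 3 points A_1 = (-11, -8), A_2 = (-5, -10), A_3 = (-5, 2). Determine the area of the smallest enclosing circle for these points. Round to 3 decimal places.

Side lengths²: A_1A_2² = 40, A_1A_3² = 136, A_2A_3² = 144.
Since A_2A_3² = 144 < 136 + 40 = 176, the triangle is acute, so the smallest enclosing circle is the circumcircle.
Circumcentre = (-19/3, -4), r² = 340/9.
Area = π·r² = π·340/9 ≈ 118.682.

118.682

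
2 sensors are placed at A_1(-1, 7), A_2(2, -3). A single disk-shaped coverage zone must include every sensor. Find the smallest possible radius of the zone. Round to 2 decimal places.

The smallest circle enclosing two points has them as diameter endpoints.
Centre = midpoint = (0.5, 2); r² = |A_1A_2|²/4 = 109/4 = 27.25.
r = √(27.25) ≈ 5.22.

5.22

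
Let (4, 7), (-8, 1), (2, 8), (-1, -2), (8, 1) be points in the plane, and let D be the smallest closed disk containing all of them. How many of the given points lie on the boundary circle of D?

2

By Welzl's lemma the MEC is supported by two points (diametrically opposite) or three points (on a circumcircle).
The farthest pair is (-8, 1)–(8, 1) with squared distance 256. The circle on this segment as diameter has centre (0, 1) and r² = 256/4 = 64.
Check (4, 7): distance² to centre = 52 ≤ 64, so it lies inside.
All remaining points lie in this disk, and no smaller disk contains both endpoints, so this is the minimum enclosing circle.
The points at distance exactly r from the centre are (-8, 1), (8, 1) — 2 points.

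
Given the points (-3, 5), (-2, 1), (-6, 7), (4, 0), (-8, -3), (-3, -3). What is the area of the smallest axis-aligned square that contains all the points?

144

The bounding box has width 12 and height 10.
An axis-aligned square enclosing the set must have side ≥ max(width, height).
So the minimum side is max(12, 10) = 12.
Area = 12² = 144.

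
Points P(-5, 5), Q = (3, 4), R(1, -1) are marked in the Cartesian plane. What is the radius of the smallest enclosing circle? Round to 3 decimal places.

Side lengths²: PQ² = 65, PR² = 72, QR² = 29.
Since PR² = 72 < 65 + 29 = 94, the triangle is acute, so the smallest enclosing circle is the circumcircle.
Circumcentre = (-17/14, 39/14), r² = 1885/98.
r = √(1885/98) ≈ 4.386.

4.386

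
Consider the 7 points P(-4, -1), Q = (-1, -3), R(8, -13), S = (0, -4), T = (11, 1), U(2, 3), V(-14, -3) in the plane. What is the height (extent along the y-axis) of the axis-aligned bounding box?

max y = 3, min y = -13, so height = 16.

16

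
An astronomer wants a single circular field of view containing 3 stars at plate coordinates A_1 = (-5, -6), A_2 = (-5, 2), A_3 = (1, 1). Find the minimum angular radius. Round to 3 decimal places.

4.673

Side lengths²: A_1A_2² = 64, A_1A_3² = 85, A_2A_3² = 37.
Since A_1A_3² = 85 < 64 + 37 = 101, the triangle is acute, so the smallest enclosing circle is the circumcircle.
Circumcentre = (-31/12, -2), r² = 3145/144.
r = √(3145/144) ≈ 4.673.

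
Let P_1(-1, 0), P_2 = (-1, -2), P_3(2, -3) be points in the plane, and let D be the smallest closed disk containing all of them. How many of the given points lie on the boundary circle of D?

Side lengths²: P_1P_2² = 4, P_1P_3² = 18, P_2P_3² = 10.
Since P_1P_3² = 18 ≥ 10 + 4 = 14, the angle opposite P_1P_3 is not acute, so the smallest enclosing circle has P_1P_3 as diameter.
Centre = midpoint of P_1P_3 = (0.5, -1.5), r² = 18/4 = 4.5.
The points at distance exactly r from the centre are P_1, P_3 — 2 points.

2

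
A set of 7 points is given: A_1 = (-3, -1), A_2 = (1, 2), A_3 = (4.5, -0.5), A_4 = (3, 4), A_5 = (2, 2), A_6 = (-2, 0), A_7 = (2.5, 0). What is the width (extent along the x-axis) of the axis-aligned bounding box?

7.5

max x = 4.5, min x = -3, so width = 7.5.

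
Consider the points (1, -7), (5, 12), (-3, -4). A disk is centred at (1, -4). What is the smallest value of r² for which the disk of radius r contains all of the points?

272

The required radius is the distance from (1, -4) to the farthest point.
Squared distances: 9, 272, 16.
Maximum is 272, attained at (5, 12).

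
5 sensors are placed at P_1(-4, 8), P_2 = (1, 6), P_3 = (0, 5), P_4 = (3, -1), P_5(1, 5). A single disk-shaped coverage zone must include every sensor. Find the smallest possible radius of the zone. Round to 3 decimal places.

5.701

A smallest enclosing disk is always determined by at most three of the input points on its boundary.
The farthest pair is P_1–P_4 with squared distance 130. The circle on this segment as diameter has centre (-0.5, 3.5) and r² = 130/4 = 32.5.
Check P_2: distance² to centre = 8.5 ≤ 32.5, so it lies inside.
All remaining points lie in this disk, and no smaller disk contains both endpoints, so this is the minimum enclosing circle.
r = √(32.5) ≈ 5.701.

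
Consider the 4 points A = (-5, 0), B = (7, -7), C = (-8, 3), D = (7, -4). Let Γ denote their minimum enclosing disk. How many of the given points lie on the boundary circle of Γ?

2

The minimum enclosing circle of a finite set is fixed by two of the points (as a diameter) or three (as a circumcircle).
The farthest pair is B–C with squared distance 325. The circle on this segment as diameter has centre (-0.5, -2) and r² = 325/4 = 81.25.
Check A: distance² to centre = 24.25 ≤ 81.25, so it lies inside.
All remaining points lie in this disk, and no smaller disk contains both endpoints, so this is the minimum enclosing circle.
The points at distance exactly r from the centre are B, C — 2 points.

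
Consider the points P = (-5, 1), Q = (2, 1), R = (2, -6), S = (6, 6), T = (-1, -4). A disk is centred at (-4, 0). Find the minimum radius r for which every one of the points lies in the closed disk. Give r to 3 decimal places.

11.662

The required radius is the distance from (-4, 0) to the farthest point.
Squared distances: 2, 37, 72, 136, 25.
Maximum is 136, attained at S.
r = √136 ≈ 11.662.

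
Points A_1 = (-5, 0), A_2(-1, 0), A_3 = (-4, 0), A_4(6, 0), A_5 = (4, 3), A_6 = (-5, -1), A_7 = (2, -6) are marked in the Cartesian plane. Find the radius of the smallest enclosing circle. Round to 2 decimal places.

The minimum enclosing circle of a finite set is fixed by two of the points (as a diameter) or three (as a circumcircle).
The minimum enclosing circle is determined by three boundary points: A_1, A_4, A_7.
Their circumcentre is (0.5, -2/3) with r² = 1105/36.
The farthest remaining point A_6 is at distance² 1093/36 ≤ 1105/36.
r = √(1105/36) ≈ 5.54.

5.54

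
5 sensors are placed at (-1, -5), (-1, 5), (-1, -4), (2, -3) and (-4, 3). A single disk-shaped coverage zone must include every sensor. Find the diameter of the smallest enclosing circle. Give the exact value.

10

A smallest enclosing disk is always determined by at most three of the input points on its boundary.
The farthest pair is (-1, -5)–(-1, 5) with squared distance 100. The circle on this segment as diameter has centre (-1, 0) and r² = 100/4 = 25.
Check (-1, -4): distance² to centre = 16 ≤ 25, so it lies inside.
All remaining points lie in this disk, and no smaller disk contains both endpoints, so this is the minimum enclosing circle.
Diameter = 2r = 2√25 = 10.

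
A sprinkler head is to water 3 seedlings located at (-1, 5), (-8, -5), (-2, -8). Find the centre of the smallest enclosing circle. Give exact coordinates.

(-133/54, -77/54)

Call the three points A, B, C in the order given.
Side lengths²: AB² = 149, AC² = 170, BC² = 45.
Since AC² = 170 < 149 + 45 = 194, the triangle is acute, so the smallest enclosing circle is the circumcircle.
Circumcentre = (-133/54, -77/54), r² = 63325/1458.
Centre = (-133/54, -77/54).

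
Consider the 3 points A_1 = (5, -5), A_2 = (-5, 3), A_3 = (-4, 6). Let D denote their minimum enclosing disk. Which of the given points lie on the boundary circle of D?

Side lengths²: A_1A_2² = 164, A_1A_3² = 202, A_2A_3² = 10.
Since A_1A_3² = 202 ≥ 164 + 10 = 174, the angle opposite A_1A_3 is not acute, so the smallest enclosing circle has A_1A_3 as diameter.
Centre = midpoint of A_1A_3 = (0.5, 0.5), r² = 202/4 = 50.5.
The points at distance exactly r from the centre are A_1, A_3 — 2 points.

A_1, A_3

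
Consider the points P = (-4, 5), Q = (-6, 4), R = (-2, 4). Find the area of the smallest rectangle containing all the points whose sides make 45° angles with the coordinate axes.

8

In coordinates u = x + y, v = x − y the rectangle is axis-aligned; the map (x,y)→(u,v) scales areas by 2.
u-values: 1, -2, 2; range = 2 − (-2) = 4.
v-values: -9, -10, -6; range = -6 − (-10) = 4.
Area = (4 × 4) / 2 = 8.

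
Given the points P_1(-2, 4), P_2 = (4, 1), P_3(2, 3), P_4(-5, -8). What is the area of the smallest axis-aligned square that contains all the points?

144

The bounding box has width 9 and height 12.
An axis-aligned square enclosing the set must have side ≥ max(width, height).
So the minimum side is max(9, 12) = 12.
Area = 12² = 144.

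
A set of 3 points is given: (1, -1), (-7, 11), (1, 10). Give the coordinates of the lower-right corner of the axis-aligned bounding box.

(1, -1)

x-range [-7, 1], y-range [-1, 11].
The lower-right corner is (1, -1).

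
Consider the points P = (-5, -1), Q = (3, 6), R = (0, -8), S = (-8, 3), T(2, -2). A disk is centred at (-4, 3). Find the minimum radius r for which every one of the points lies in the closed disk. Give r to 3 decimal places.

11.705

The required radius is the distance from (-4, 3) to the farthest point.
Squared distances: 17, 58, 137, 16, 61.
Maximum is 137, attained at R.
r = √137 ≈ 11.705.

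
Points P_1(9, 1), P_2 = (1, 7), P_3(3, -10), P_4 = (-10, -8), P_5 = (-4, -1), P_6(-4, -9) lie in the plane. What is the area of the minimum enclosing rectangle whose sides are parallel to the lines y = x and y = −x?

266

In coordinates u = x + y, v = x − y the rectangle is axis-aligned; the map (x,y)→(u,v) scales areas by 2.
u-values: 10, 8, -7, -18, -5, -13; range = 10 − (-18) = 28.
v-values: 8, -6, 13, -2, -3, 5; range = 13 − (-6) = 19.
Area = (28 × 19) / 2 = 266.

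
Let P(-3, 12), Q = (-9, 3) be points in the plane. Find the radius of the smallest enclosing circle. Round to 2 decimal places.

The smallest circle enclosing two points has them as diameter endpoints.
Centre = midpoint = (-6, 7.5); r² = |PQ|²/4 = 117/4 = 29.25.
r = √(29.25) ≈ 5.41.

5.41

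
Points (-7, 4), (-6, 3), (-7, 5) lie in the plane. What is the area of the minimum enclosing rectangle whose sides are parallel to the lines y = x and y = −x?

In coordinates u = x + y, v = x − y the rectangle is axis-aligned; the map (x,y)→(u,v) scales areas by 2.
u-values: -3, -3, -2; range = -2 − (-3) = 1.
v-values: -11, -9, -12; range = -9 − (-12) = 3.
Area = (1 × 3) / 2 = 1.5.

1.5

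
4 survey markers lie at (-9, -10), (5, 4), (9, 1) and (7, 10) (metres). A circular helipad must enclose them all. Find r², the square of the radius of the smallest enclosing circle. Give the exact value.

164

The minimum enclosing circle of a finite set is fixed by two of the points (as a diameter) or three (as a circumcircle).
The farthest pair is (-9, -10)–(7, 10) with squared distance 656. The circle on this segment as diameter has centre (-1, 0) and r² = 656/4 = 164.
Check (5, 4): distance² to centre = 52 ≤ 164, so it lies inside.
All remaining points lie in this disk, and no smaller disk contains both endpoints, so this is the minimum enclosing circle.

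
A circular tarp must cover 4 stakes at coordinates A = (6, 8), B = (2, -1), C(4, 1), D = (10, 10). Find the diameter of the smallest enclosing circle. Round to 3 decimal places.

13.601

The farthest pair is B–D with squared distance 185. The circle on this segment as diameter has centre (6, 4.5) and r² = 185/4 = 46.25.
Check A: distance² to centre = 12.25 ≤ 46.25, so it lies inside.
All remaining points lie in this disk, and no smaller disk contains both endpoints, so this is the minimum enclosing circle.
Diameter = 2r = 2√(46.25) ≈ 13.601.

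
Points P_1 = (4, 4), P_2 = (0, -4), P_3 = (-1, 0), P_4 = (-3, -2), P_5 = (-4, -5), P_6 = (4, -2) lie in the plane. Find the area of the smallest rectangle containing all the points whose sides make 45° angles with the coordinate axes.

59.5

In coordinates u = x + y, v = x − y the rectangle is axis-aligned; the map (x,y)→(u,v) scales areas by 2.
u-values: 8, -4, -1, -5, -9, 2; range = 8 − (-9) = 17.
v-values: 0, 4, -1, -1, 1, 6; range = 6 − (-1) = 7.
Area = (17 × 7) / 2 = 59.5.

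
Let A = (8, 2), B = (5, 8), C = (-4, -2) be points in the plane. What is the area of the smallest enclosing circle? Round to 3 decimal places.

145.058

Side lengths²: AB² = 45, AC² = 160, BC² = 181.
Since BC² = 181 < 160 + 45 = 205, the triangle is acute, so the smallest enclosing circle is the circumcircle.
Circumcentre = (17/14, 33/14), r² = 4525/98.
Area = π·r² = π·4525/98 ≈ 145.058.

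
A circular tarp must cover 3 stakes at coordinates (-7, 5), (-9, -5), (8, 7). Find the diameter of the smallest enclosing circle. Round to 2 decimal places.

Call the three points A, B, C in the order given.
Side lengths²: AB² = 104, AC² = 229, BC² = 433.
Since BC² = 433 ≥ 229 + 104 = 333, the angle opposite BC is not acute, so the smallest enclosing circle has BC as diameter.
Centre = midpoint of BC = (-0.5, 1), r² = 433/4 = 108.25.
Diameter = 2r = 2√(108.25) ≈ 20.81.

20.81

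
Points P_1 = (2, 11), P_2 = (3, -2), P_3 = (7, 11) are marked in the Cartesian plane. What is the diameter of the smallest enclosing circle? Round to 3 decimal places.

13.642

Side lengths²: P_1P_2² = 170, P_1P_3² = 25, P_2P_3² = 185.
Since P_2P_3² = 185 < 170 + 25 = 195, the triangle is acute, so the smallest enclosing circle is the circumcircle.
Circumcentre = (4.5, 121/26), r² = 15725/338.
Diameter = 2r = 2√(15725/338) ≈ 13.642.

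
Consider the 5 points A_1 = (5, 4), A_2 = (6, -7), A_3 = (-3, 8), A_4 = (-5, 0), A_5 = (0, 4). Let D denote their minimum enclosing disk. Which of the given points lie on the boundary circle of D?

The minimum enclosing circle of a finite set is fixed by two of the points (as a diameter) or three (as a circumcircle).
The farthest pair is A_2–A_3 with squared distance 306. The circle on this segment as diameter has centre (1.5, 0.5) and r² = 306/4 = 76.5.
Check A_1: distance² to centre = 24.5 ≤ 76.5, so it lies inside.
All remaining points lie in this disk, and no smaller disk contains both endpoints, so this is the minimum enclosing circle.
The points at distance exactly r from the centre are A_2, A_3 — 2 points.

A_2, A_3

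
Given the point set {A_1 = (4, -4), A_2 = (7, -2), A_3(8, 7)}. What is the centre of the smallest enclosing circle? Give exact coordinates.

(6, 1.5)

Side lengths²: A_1A_2² = 13, A_1A_3² = 137, A_2A_3² = 82.
Since A_1A_3² = 137 ≥ 82 + 13 = 95, the angle opposite A_1A_3 is not acute, so the smallest enclosing circle has A_1A_3 as diameter.
Centre = midpoint of A_1A_3 = (6, 1.5), r² = 137/4 = 34.25.
Centre = (6, 1.5).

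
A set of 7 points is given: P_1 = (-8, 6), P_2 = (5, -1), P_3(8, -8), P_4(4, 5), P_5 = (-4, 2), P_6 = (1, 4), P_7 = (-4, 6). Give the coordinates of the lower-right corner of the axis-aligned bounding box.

x-range [-8, 8], y-range [-8, 6].
The lower-right corner is (8, -8).

(8, -8)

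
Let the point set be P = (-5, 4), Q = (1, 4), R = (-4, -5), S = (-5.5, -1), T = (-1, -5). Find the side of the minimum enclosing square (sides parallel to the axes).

The bounding box has width 6.5 and height 9.
An axis-aligned square enclosing the set must have side ≥ max(width, height).
So the minimum side is max(6.5, 9) = 9.

9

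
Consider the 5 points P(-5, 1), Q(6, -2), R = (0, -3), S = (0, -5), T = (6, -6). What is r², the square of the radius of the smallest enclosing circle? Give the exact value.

The minimum enclosing circle of a finite set is fixed by two of the points (as a diameter) or three (as a circumcircle).
The farthest pair is P–T with squared distance 170. The circle on this segment as diameter has centre (0.5, -2.5) and r² = 170/4 = 42.5.
Check Q: distance² to centre = 30.5 ≤ 42.5, so it lies inside.
All remaining points lie in this disk, and no smaller disk contains both endpoints, so this is the minimum enclosing circle.

42.5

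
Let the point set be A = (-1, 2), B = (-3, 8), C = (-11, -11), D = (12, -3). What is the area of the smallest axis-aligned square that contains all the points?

The bounding box has width 23 and height 19.
An axis-aligned square enclosing the set must have side ≥ max(width, height).
So the minimum side is max(23, 19) = 23.
Area = 23² = 529.

529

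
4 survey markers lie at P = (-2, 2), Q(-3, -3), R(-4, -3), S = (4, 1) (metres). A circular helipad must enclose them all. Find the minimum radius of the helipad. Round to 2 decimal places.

4.47

By Welzl's lemma the MEC is supported by two points (diametrically opposite) or three points (on a circumcircle).
The farthest pair is R–S with squared distance 80. The circle on this segment as diameter has centre (0, -1) and r² = 80/4 = 20.
Check P: distance² to centre = 13 ≤ 20, so it lies inside.
All remaining points lie in this disk, and no smaller disk contains both endpoints, so this is the minimum enclosing circle.
r = √20 ≈ 4.47.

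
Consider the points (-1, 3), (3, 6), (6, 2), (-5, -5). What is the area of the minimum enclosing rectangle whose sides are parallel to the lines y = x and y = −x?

76

In coordinates u = x + y, v = x − y the rectangle is axis-aligned; the map (x,y)→(u,v) scales areas by 2.
u-values: 2, 9, 8, -10; range = 9 − (-10) = 19.
v-values: -4, -3, 4, 0; range = 4 − (-4) = 8.
Area = (19 × 8) / 2 = 76.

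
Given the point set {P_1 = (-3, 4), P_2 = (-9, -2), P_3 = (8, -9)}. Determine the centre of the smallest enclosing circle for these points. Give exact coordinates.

(-5/24, -115/24)

Side lengths²: P_1P_2² = 72, P_1P_3² = 290, P_2P_3² = 338.
Since P_2P_3² = 338 < 290 + 72 = 362, the triangle is acute, so the smallest enclosing circle is the circumcircle.
Circumcentre = (-5/24, -115/24), r² = 24505/288.
Centre = (-5/24, -115/24).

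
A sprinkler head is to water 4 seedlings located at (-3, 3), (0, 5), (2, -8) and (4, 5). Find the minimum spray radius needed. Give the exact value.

By Welzl's lemma the MEC is supported by two points (diametrically opposite) or three points (on a circumcircle).
The minimum enclosing circle is determined by three boundary points: (0, 5), (2, -8), (4, 5).
Their circumcentre is (2, -35/26) with r² = 29929/676.
The farthest remaining point (-3, 3) is at distance² 29669/676 ≤ 29929/676.
r = √(29929/676) = 173/26.

173/26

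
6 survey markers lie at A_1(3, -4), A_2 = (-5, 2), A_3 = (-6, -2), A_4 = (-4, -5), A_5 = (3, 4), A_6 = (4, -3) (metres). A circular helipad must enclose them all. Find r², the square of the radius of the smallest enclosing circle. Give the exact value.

32.5

The minimum enclosing circle of a finite set is fixed by two of the points (as a diameter) or three (as a circumcircle).
The farthest pair is A_4–A_5 with squared distance 130. The circle on this segment as diameter has centre (-0.5, -0.5) and r² = 130/4 = 32.5.
Check A_1: distance² to centre = 24.5 ≤ 32.5, so it lies inside.
All remaining points lie in this disk, and no smaller disk contains both endpoints, so this is the minimum enclosing circle.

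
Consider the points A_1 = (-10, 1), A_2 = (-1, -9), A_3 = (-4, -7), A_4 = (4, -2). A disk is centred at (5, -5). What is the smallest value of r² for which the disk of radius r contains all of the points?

The required radius is the distance from (5, -5) to the farthest point.
Squared distances: 261, 52, 85, 10.
Maximum is 261, attained at A_1.

261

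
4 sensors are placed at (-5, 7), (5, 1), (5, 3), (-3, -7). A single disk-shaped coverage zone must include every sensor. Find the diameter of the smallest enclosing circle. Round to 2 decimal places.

14.78

A smallest enclosing disk is always determined by at most three of the input points on its boundary.
The minimum enclosing circle is determined by three boundary points: (-5, 7), (5, 3), (-3, -7).
Their circumcentre is (-62/33, 10/33) with r² = 59450/1089.
The farthest remaining point (5, 1) is at distance² 52058/1089 ≤ 59450/1089.
Diameter = 2r = 2√(59450/1089) ≈ 14.78.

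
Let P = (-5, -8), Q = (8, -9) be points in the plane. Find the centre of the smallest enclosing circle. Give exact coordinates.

(1.5, -8.5)

The smallest circle enclosing two points has them as diameter endpoints.
Centre = midpoint = (1.5, -8.5); r² = |PQ|²/4 = 170/4 = 42.5.
Centre = (1.5, -8.5).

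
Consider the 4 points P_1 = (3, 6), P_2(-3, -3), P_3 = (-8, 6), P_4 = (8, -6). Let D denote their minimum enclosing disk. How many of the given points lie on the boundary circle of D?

The minimum enclosing circle of a finite set is fixed by two of the points (as a diameter) or three (as a circumcircle).
The farthest pair is P_3–P_4 with squared distance 400. The circle on this segment as diameter has centre (0, 0) and r² = 400/4 = 100.
Check P_1: distance² to centre = 45 ≤ 100, so it lies inside.
All remaining points lie in this disk, and no smaller disk contains both endpoints, so this is the minimum enclosing circle.
The points at distance exactly r from the centre are P_3, P_4 — 2 points.

2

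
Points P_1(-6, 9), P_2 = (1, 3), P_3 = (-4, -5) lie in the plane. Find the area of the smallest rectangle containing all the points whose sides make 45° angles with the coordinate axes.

104

In coordinates u = x + y, v = x − y the rectangle is axis-aligned; the map (x,y)→(u,v) scales areas by 2.
u-values: 3, 4, -9; range = 4 − (-9) = 13.
v-values: -15, -2, 1; range = 1 − (-15) = 16.
Area = (13 × 16) / 2 = 104.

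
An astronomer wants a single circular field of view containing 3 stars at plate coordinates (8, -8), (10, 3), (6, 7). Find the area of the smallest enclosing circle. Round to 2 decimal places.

Call the three points A, B, C in the order given.
Side lengths²: AB² = 125, AC² = 229, BC² = 32.
Since AC² = 229 ≥ 125 + 32 = 157, the angle opposite AC is not acute, so the smallest enclosing circle has AC as diameter.
Centre = midpoint of AC = (7, -0.5), r² = 229/4 = 57.25.
Area = π·r² = π·57.25 ≈ 179.86.

179.86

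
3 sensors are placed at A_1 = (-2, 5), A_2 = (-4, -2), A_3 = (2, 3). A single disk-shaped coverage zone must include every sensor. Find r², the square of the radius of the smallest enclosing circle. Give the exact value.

15.7861328125

Side lengths²: A_1A_2² = 53, A_1A_3² = 20, A_2A_3² = 61.
Since A_2A_3² = 61 < 53 + 20 = 73, the triangle is acute, so the smallest enclosing circle is the circumcircle.
Circumcentre = (-1.46875, 1.0625), r² = 15.7861328125.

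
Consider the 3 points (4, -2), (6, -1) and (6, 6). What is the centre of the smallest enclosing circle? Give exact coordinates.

(5, 2)

Call the three points A, B, C in the order given.
Side lengths²: AB² = 5, AC² = 68, BC² = 49.
Since AC² = 68 ≥ 49 + 5 = 54, the angle opposite AC is not acute, so the smallest enclosing circle has AC as diameter.
Centre = midpoint of AC = (5, 2), r² = 68/4 = 17.
Centre = (5, 2).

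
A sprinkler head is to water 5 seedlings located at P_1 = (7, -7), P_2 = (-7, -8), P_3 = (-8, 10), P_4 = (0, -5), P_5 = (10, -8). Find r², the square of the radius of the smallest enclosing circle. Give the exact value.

By Welzl's lemma the MEC is supported by two points (diametrically opposite) or three points (on a circumcircle).
The farthest pair is P_3–P_5 with squared distance 648. The circle on this segment as diameter has centre (1, 1) and r² = 648/4 = 162.
Check P_1: distance² to centre = 100 ≤ 162, so it lies inside.
All remaining points lie in this disk, and no smaller disk contains both endpoints, so this is the minimum enclosing circle.

162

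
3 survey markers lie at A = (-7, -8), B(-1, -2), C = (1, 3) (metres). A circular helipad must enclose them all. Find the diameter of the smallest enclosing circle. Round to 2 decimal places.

13.60

Side lengths²: AB² = 72, AC² = 185, BC² = 29.
Since AC² = 185 ≥ 72 + 29 = 101, the angle opposite AC is not acute, so the smallest enclosing circle has AC as diameter.
Centre = midpoint of AC = (-3, -2.5), r² = 185/4 = 46.25.
Diameter = 2r = 2√(46.25) ≈ 13.60.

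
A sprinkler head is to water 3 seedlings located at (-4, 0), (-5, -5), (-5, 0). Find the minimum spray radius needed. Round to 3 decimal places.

Call the three points A, B, C in the order given.
Side lengths²: AB² = 26, AC² = 1, BC² = 25.
Since AB² = 26 ≥ 25 + 1 = 26, the angle opposite AB is not acute, so the smallest enclosing circle has AB as diameter.
Centre = midpoint of AB = (-4.5, -2.5), r² = 26/4 = 6.5.
r = √(6.5) ≈ 2.550.

2.550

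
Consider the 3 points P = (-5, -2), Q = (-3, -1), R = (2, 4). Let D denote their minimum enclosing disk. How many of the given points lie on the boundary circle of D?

Side lengths²: PQ² = 5, PR² = 85, QR² = 50.
Since PR² = 85 ≥ 50 + 5 = 55, the angle opposite PR is not acute, so the smallest enclosing circle has PR as diameter.
Centre = midpoint of PR = (-1.5, 1), r² = 85/4 = 21.25.
The points at distance exactly r from the centre are P, R — 2 points.

2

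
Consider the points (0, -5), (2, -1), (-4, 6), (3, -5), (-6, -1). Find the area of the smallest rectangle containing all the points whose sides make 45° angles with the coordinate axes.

81

In coordinates u = x + y, v = x − y the rectangle is axis-aligned; the map (x,y)→(u,v) scales areas by 2.
u-values: -5, 1, 2, -2, -7; range = 2 − (-7) = 9.
v-values: 5, 3, -10, 8, -5; range = 8 − (-10) = 18.
Area = (9 × 18) / 2 = 81.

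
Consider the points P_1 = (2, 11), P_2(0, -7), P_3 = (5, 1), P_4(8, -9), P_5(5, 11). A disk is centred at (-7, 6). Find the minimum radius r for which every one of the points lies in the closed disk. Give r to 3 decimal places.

21.213

The required radius is the distance from (-7, 6) to the farthest point.
Squared distances: 106, 218, 169, 450, 169.
Maximum is 450, attained at P_4.
r = √450 ≈ 21.213.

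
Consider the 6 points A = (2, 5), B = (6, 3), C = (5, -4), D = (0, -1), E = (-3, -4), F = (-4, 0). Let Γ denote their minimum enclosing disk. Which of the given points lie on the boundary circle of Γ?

B, E

By Welzl's lemma the MEC is supported by two points (diametrically opposite) or three points (on a circumcircle).
The farthest pair is B–E with squared distance 130. The circle on this segment as diameter has centre (1.5, -0.5) and r² = 130/4 = 32.5.
Check A: distance² to centre = 30.5 ≤ 32.5, so it lies inside.
All remaining points lie in this disk, and no smaller disk contains both endpoints, so this is the minimum enclosing circle.
The points at distance exactly r from the centre are B, E — 2 points.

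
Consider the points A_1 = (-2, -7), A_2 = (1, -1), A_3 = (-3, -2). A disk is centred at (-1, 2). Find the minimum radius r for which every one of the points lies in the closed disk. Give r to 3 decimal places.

9.055

The required radius is the distance from (-1, 2) to the farthest point.
Squared distances: 82, 13, 20.
Maximum is 82, attained at A_1.
r = √82 ≈ 9.055.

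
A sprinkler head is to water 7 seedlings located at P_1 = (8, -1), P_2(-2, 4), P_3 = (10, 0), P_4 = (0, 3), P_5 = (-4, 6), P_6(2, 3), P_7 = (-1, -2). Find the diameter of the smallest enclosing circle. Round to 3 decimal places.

The minimum enclosing circle of a finite set is fixed by two of the points (as a diameter) or three (as a circumcircle).
The farthest pair is P_3–P_5 with squared distance 232. The circle on this segment as diameter has centre (3, 3) and r² = 232/4 = 58.
Check P_1: distance² to centre = 41 ≤ 58, so it lies inside.
All remaining points lie in this disk, and no smaller disk contains both endpoints, so this is the minimum enclosing circle.
Diameter = 2r = 2√58 ≈ 15.232.

15.232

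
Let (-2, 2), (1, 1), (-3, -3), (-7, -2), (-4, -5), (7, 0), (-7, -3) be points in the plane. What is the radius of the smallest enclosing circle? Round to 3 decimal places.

By Welzl's lemma the MEC is supported by two points (diametrically opposite) or three points (on a circumcircle).
The farthest pair is (7, 0)–(-7, -3) with squared distance 205. The circle on this segment as diameter has centre (0, -1.5) and r² = 205/4 = 51.25.
Check (-2, 2): distance² to centre = 16.25 ≤ 51.25, so it lies inside.
All remaining points lie in this disk, and no smaller disk contains both endpoints, so this is the minimum enclosing circle.
r = √(51.25) ≈ 7.159.

7.159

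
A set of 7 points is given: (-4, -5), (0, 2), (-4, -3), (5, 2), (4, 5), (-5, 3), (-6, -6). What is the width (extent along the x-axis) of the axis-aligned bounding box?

max x = 5, min x = -6, so width = 11.

11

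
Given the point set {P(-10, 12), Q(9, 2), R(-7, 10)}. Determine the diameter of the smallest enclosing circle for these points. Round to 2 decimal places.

21.47

Side lengths²: PQ² = 461, PR² = 13, QR² = 320.
Since PQ² = 461 ≥ 320 + 13 = 333, the angle opposite PQ is not acute, so the smallest enclosing circle has PQ as diameter.
Centre = midpoint of PQ = (-0.5, 7), r² = 461/4 = 115.25.
Diameter = 2r = 2√(115.25) ≈ 21.47.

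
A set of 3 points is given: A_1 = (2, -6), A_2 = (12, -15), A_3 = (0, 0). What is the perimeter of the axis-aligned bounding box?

54

Width = max x − min x = 12 − 0 = 12.
Height = max y − min y = 0 − (-15) = 15.
Perimeter = 2(12 + 15) = 54.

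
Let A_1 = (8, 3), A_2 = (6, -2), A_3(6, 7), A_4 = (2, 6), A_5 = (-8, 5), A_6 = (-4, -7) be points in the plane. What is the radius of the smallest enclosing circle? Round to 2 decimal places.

The minimum enclosing circle is determined by three boundary points: A_3, A_5, A_6.
Their circumcentre is (-3/11, 10/11) with r² = 9250/121.
The farthest remaining point A_1 is at distance² 8810/121 ≤ 9250/121.
r = √(9250/121) ≈ 8.74.

8.74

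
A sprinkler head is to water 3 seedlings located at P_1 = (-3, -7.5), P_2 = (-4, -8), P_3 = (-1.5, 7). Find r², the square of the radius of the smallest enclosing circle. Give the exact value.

Side lengths²: P_1P_2² = 1.25, P_1P_3² = 212.5, P_2P_3² = 231.25.
Since P_2P_3² = 231.25 ≥ 212.5 + 1.25 = 213.75, the angle opposite P_2P_3 is not acute, so the smallest enclosing circle has P_2P_3 as diameter.
Centre = midpoint of P_2P_3 = (-2.75, -0.5), r² = 231.25/4 = 57.8125.

57.8125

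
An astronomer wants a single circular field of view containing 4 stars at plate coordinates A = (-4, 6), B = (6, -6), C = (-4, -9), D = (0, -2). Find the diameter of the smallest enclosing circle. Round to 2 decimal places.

The minimum enclosing circle of a finite set is fixed by two of the points (as a diameter) or three (as a circumcircle).
The minimum enclosing circle is determined by three boundary points: A, B, C.
Their circumcentre is (-0.8, -1.5) with r² = 66.49.
The farthest remaining point D is at distance² 0.89 ≤ 66.49.
Diameter = 2r = 2√(66.49) ≈ 16.31.

16.31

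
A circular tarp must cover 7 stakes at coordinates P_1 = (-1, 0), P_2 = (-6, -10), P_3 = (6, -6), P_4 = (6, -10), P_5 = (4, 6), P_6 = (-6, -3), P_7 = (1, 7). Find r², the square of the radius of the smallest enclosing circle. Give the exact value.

The minimum enclosing circle is determined by three boundary points: P_2, P_4, P_7.
Their circumcentre is (0, -43/17) with r² = 26533/289.
The farthest remaining point P_5 is at distance² 25649/289 ≤ 26533/289.

26533/289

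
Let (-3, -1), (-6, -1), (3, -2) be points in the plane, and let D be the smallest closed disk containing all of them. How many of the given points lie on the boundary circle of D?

2

Call the three points A, B, C in the order given.
Side lengths²: AB² = 9, AC² = 37, BC² = 82.
Since BC² = 82 ≥ 37 + 9 = 46, the angle opposite BC is not acute, so the smallest enclosing circle has BC as diameter.
Centre = midpoint of BC = (-1.5, -1.5), r² = 82/4 = 20.5.
The points at distance exactly r from the centre are (-6, -1), (3, -2) — 2 points.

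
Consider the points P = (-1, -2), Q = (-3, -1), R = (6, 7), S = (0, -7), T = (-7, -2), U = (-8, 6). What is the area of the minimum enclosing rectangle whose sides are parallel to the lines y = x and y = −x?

In coordinates u = x + y, v = x − y the rectangle is axis-aligned; the map (x,y)→(u,v) scales areas by 2.
u-values: -3, -4, 13, -7, -9, -2; range = 13 − (-9) = 22.
v-values: 1, -2, -1, 7, -5, -14; range = 7 − (-14) = 21.
Area = (22 × 21) / 2 = 231.

231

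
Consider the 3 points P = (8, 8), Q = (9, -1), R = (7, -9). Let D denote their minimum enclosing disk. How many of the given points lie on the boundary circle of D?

2

Side lengths²: PQ² = 82, PR² = 290, QR² = 68.
Since PR² = 290 ≥ 82 + 68 = 150, the angle opposite PR is not acute, so the smallest enclosing circle has PR as diameter.
Centre = midpoint of PR = (7.5, -0.5), r² = 290/4 = 72.5.
The points at distance exactly r from the centre are P, R — 2 points.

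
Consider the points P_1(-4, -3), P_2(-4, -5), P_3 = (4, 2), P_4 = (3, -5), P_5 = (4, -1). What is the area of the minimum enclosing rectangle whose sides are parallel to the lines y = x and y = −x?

67.5

In coordinates u = x + y, v = x − y the rectangle is axis-aligned; the map (x,y)→(u,v) scales areas by 2.
u-values: -7, -9, 6, -2, 3; range = 6 − (-9) = 15.
v-values: -1, 1, 2, 8, 5; range = 8 − (-1) = 9.
Area = (15 × 9) / 2 = 67.5.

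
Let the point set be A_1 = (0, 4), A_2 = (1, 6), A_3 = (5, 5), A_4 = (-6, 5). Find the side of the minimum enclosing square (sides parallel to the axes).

11

The bounding box has width 11 and height 2.
An axis-aligned square enclosing the set must have side ≥ max(width, height).
So the minimum side is max(11, 2) = 11.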